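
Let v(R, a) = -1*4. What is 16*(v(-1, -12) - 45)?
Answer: -784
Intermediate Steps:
v(R, a) = -4
16*(v(-1, -12) - 45) = 16*(-4 - 45) = 16*(-49) = -784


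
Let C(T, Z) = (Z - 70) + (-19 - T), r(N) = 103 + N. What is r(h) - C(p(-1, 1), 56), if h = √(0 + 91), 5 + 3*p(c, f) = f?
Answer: 404/3 + √91 ≈ 144.21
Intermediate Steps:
p(c, f) = -5/3 + f/3
h = √91 ≈ 9.5394
C(T, Z) = -89 + Z - T (C(T, Z) = (-70 + Z) + (-19 - T) = -89 + Z - T)
r(h) - C(p(-1, 1), 56) = (103 + √91) - (-89 + 56 - (-5/3 + (⅓)*1)) = (103 + √91) - (-89 + 56 - (-5/3 + ⅓)) = (103 + √91) - (-89 + 56 - 1*(-4/3)) = (103 + √91) - (-89 + 56 + 4/3) = (103 + √91) - 1*(-95/3) = (103 + √91) + 95/3 = 404/3 + √91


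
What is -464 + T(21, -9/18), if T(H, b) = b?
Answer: -929/2 ≈ -464.50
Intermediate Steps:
-464 + T(21, -9/18) = -464 - 9/18 = -464 - 9*1/18 = -464 - ½ = -929/2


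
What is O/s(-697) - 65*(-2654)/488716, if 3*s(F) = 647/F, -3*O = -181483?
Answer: -30909679764073/158099626 ≈ -1.9551e+5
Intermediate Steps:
O = 181483/3 (O = -⅓*(-181483) = 181483/3 ≈ 60494.)
s(F) = 647/(3*F) (s(F) = (647/F)/3 = 647/(3*F))
O/s(-697) - 65*(-2654)/488716 = 181483/(3*(((647/3)/(-697)))) - 65*(-2654)/488716 = 181483/(3*(((647/3)*(-1/697)))) + 172510*(1/488716) = 181483/(3*(-647/2091)) + 86255/244358 = (181483/3)*(-2091/647) + 86255/244358 = -126493651/647 + 86255/244358 = -30909679764073/158099626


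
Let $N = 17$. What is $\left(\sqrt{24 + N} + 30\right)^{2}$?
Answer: $\left(30 + \sqrt{41}\right)^{2} \approx 1325.2$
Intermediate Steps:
$\left(\sqrt{24 + N} + 30\right)^{2} = \left(\sqrt{24 + 17} + 30\right)^{2} = \left(\sqrt{41} + 30\right)^{2} = \left(30 + \sqrt{41}\right)^{2}$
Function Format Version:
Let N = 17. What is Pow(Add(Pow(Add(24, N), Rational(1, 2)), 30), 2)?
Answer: Pow(Add(30, Pow(41, Rational(1, 2))), 2) ≈ 1325.2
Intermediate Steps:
Pow(Add(Pow(Add(24, N), Rational(1, 2)), 30), 2) = Pow(Add(Pow(Add(24, 17), Rational(1, 2)), 30), 2) = Pow(Add(Pow(41, Rational(1, 2)), 30), 2) = Pow(Add(30, Pow(41, Rational(1, 2))), 2)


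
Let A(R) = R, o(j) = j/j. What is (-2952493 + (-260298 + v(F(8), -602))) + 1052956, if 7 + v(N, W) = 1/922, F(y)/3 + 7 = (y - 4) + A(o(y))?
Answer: -1991374323/922 ≈ -2.1598e+6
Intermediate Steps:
o(j) = 1
F(y) = -30 + 3*y (F(y) = -21 + 3*((y - 4) + 1) = -21 + 3*((-4 + y) + 1) = -21 + 3*(-3 + y) = -21 + (-9 + 3*y) = -30 + 3*y)
v(N, W) = -6453/922 (v(N, W) = -7 + 1/922 = -6453/922)
(-2952493 + (-260298 + v(F(8), -602))) + 1052956 = (-2952493 + (-260298 - 6453/922)) + 1052956 = (-2952493 - 240001209/922) + 1052956 = -2962199755/922 + 1052956 = -1991374323/922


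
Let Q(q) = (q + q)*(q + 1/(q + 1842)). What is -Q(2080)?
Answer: -16968142880/1961 ≈ -8.6528e+6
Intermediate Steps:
Q(q) = 2*q*(q + 1/(1842 + q)) (Q(q) = (2*q)*(q + 1/(1842 + q)) = 2*q*(q + 1/(1842 + q)))
-Q(2080) = -2*2080*(1 + 2080² + 1842*2080)/(1842 + 2080) = -2*2080*(1 + 4326400 + 3831360)/3922 = -2*2080*8157761/3922 = -1*16968142880/1961 = -16968142880/1961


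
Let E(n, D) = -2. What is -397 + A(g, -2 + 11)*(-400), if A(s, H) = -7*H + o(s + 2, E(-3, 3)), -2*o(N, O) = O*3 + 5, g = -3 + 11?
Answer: 24603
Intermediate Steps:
g = 8
o(N, O) = -5/2 - 3*O/2 (o(N, O) = -(O*3 + 5)/2 = -(3*O + 5)/2 = -(5 + 3*O)/2 = -5/2 - 3*O/2)
A(s, H) = 1/2 - 7*H (A(s, H) = -7*H + (-5/2 - 3/2*(-2)) = -7*H + (-5/2 + 3) = -7*H + 1/2 = 1/2 - 7*H)
-397 + A(g, -2 + 11)*(-400) = -397 + (1/2 - 7*(-2 + 11))*(-400) = -397 + (1/2 - 7*9)*(-400) = -397 + (1/2 - 63)*(-400) = -397 - 125/2*(-400) = -397 + 25000 = 24603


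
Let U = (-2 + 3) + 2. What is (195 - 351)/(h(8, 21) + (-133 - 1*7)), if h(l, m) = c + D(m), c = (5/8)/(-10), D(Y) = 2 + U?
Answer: 2496/2161 ≈ 1.1550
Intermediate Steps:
U = 3 (U = 1 + 2 = 3)
D(Y) = 5 (D(Y) = 2 + 3 = 5)
c = -1/16 (c = (5*(1/8))*(-1/10) = (5/8)*(-1/10) = -1/16 ≈ -0.062500)
h(l, m) = 79/16 (h(l, m) = -1/16 + 5 = 79/16)
(195 - 351)/(h(8, 21) + (-133 - 1*7)) = (195 - 351)/(79/16 + (-133 - 1*7)) = -156/(79/16 + (-133 - 7)) = -156/(79/16 - 140) = -156/(-2161/16) = -156*(-16/2161) = 2496/2161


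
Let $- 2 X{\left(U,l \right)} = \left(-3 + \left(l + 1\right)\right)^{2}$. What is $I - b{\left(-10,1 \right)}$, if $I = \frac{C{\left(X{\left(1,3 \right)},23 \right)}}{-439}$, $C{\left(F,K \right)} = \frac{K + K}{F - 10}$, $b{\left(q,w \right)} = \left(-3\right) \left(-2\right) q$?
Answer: $\frac{553232}{9219} \approx 60.01$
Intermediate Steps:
$b{\left(q,w \right)} = 6 q$
$X{\left(U,l \right)} = - \frac{\left(-2 + l\right)^{2}}{2}$ ($X{\left(U,l \right)} = - \frac{\left(-3 + \left(l + 1\right)\right)^{2}}{2} = - \frac{\left(-3 + \left(1 + l\right)\right)^{2}}{2} = - \frac{\left(-2 + l\right)^{2}}{2}$)
$C{\left(F,K \right)} = \frac{2 K}{-10 + F}$
$I = \frac{92}{9219}$ ($I = \frac{2 \cdot 23 \frac{1}{-10 - \frac{\left(-2 + 3\right)^{2}}{2}}}{-439} = 2 \cdot 23 \frac{1}{-10 - \frac{1^{2}}{2}} \left(- \frac{1}{439}\right) = 2 \cdot 23 \frac{1}{-10 - \frac{1}{2}} \left(- \frac{1}{439}\right) = 2 \cdot 23 \frac{1}{- \frac{21}{2}} \left(- \frac{1}{439}\right) = 2 \cdot 23 \left(- \frac{2}{21}\right) \left(- \frac{1}{439}\right) = \left(- \frac{92}{21}\right) \left(- \frac{1}{439}\right) = \frac{92}{9219} \approx 0.0099794$)
$I - b{\left(-10,1 \right)} = \frac{92}{9219} - 6 \left(-10\right) = \frac{92}{9219} - -60 = \frac{92}{9219} + 60 = \frac{553232}{9219}$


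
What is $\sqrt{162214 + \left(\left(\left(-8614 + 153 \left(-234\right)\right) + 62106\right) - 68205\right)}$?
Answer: $9 \sqrt{1379} \approx 334.21$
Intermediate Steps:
$\sqrt{162214 + \left(\left(\left(-8614 + 153 \left(-234\right)\right) + 62106\right) - 68205\right)} = \sqrt{162214 + \left(\left(\left(-8614 - 35802\right) + 62106\right) - 68205\right)} = \sqrt{162214 + \left(\left(-44416 + 62106\right) - 68205\right)} = \sqrt{162214 + \left(17690 - 68205\right)} = \sqrt{162214 - 50515} = \sqrt{111699} = 9 \sqrt{1379}$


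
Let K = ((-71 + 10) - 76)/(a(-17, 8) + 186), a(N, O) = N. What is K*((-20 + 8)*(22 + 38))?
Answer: 98640/169 ≈ 583.67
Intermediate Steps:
K = -137/169 (K = ((-71 + 10) - 76)/(-17 + 186) = (-61 - 76)/169 = -137*1/169 = -137/169 ≈ -0.81065)
K*((-20 + 8)*(22 + 38)) = -137*(-20 + 8)*(22 + 38)/169 = -(-1644)*60/169 = -137/169*(-720) = 98640/169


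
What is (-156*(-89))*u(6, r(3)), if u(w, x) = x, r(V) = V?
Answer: 41652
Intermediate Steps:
(-156*(-89))*u(6, r(3)) = -156*(-89)*3 = 13884*3 = 41652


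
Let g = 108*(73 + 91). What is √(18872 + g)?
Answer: 2*√9146 ≈ 191.27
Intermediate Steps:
g = 17712 (g = 108*164 = 17712)
√(18872 + g) = √(18872 + 17712) = √36584 = 2*√9146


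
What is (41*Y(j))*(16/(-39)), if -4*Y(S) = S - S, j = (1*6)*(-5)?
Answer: 0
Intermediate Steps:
j = -30 (j = 6*(-5) = -30)
Y(S) = 0 (Y(S) = -(S - S)/4 = -¼*0 = 0)
(41*Y(j))*(16/(-39)) = (41*0)*(16/(-39)) = 0*(16*(-1/39)) = 0*(-16/39) = 0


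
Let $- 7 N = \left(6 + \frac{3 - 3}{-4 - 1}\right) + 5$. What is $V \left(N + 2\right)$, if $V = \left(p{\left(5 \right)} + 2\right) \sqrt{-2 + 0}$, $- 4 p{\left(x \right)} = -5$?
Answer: $\frac{39 i \sqrt{2}}{28} \approx 1.9698 i$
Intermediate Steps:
$p{\left(x \right)} = \frac{5}{4}$ ($p{\left(x \right)} = \left(- \frac{1}{4}\right) \left(-5\right) = \frac{5}{4}$)
$V = \frac{13 i \sqrt{2}}{4}$ ($V = \left(\frac{5}{4} + 2\right) \sqrt{-2 + 0} = \frac{13 \sqrt{-2}}{4} = \frac{13 i \sqrt{2}}{4} \approx 4.5962 i$)
$N = - \frac{11}{7}$ ($N = - \frac{\left(6 + \frac{3 - 3}{-4 - 1}\right) + 5}{7} = - \frac{\left(6 + \frac{0}{-5}\right) + 5}{7} = - \frac{\left(6 + 0 \left(- \frac{1}{5}\right)\right) + 5}{7} = - \frac{\left(6 + 0\right) + 5}{7} = - \frac{6 + 5}{7} = \left(- \frac{1}{7}\right) 11 = - \frac{11}{7} \approx -1.5714$)
$V \left(N + 2\right) = \frac{13 i \sqrt{2}}{4} \left(- \frac{11}{7} + 2\right) = \frac{13 i \sqrt{2}}{4} \cdot \frac{3}{7} = \frac{39 i \sqrt{2}}{28}$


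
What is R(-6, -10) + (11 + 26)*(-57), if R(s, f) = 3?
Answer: -2106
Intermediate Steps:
R(-6, -10) + (11 + 26)*(-57) = 3 + (11 + 26)*(-57) = 3 + 37*(-57) = 3 - 2109 = -2106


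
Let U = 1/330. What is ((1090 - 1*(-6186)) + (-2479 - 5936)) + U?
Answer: -375869/330 ≈ -1139.0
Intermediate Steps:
U = 1/330 ≈ 0.0030303
((1090 - 1*(-6186)) + (-2479 - 5936)) + U = ((1090 - 1*(-6186)) + (-2479 - 5936)) + 1/330 = ((1090 + 6186) - 8415) + 1/330 = (7276 - 8415) + 1/330 = -1139 + 1/330 = -375869/330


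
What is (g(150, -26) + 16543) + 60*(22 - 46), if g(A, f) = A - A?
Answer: 15103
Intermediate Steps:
g(A, f) = 0
(g(150, -26) + 16543) + 60*(22 - 46) = (0 + 16543) + 60*(22 - 46) = 16543 + 60*(-24) = 16543 - 1440 = 15103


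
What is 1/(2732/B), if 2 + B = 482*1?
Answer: 120/683 ≈ 0.17570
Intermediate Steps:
B = 480 (B = -2 + 482*1 = -2 + 482 = 480)
1/(2732/B) = 1/(2732/480) = 1/(2732*(1/480)) = 1/(683/120) = 120/683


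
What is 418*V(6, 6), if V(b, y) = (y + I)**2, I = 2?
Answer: 26752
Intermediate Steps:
V(b, y) = (2 + y)**2 (V(b, y) = (y + 2)**2 = (2 + y)**2)
418*V(6, 6) = 418*(2 + 6)**2 = 418*8**2 = 418*64 = 26752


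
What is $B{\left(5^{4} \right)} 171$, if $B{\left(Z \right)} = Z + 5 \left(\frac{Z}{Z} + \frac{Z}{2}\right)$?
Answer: $\frac{749835}{2} \approx 3.7492 \cdot 10^{5}$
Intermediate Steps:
$B{\left(Z \right)} = 5 + \frac{7 Z}{2}$ ($B{\left(Z \right)} = Z + 5 \left(1 + Z \frac{1}{2}\right) = Z + 5 \left(1 + \frac{Z}{2}\right) = Z + \left(5 + \frac{5 Z}{2}\right) = 5 + \frac{7 Z}{2}$)
$B{\left(5^{4} \right)} 171 = \left(5 + \frac{7 \cdot 5^{4}}{2}\right) 171 = \left(5 + \frac{7}{2} \cdot 625\right) 171 = \left(5 + \frac{4375}{2}\right) 171 = \frac{4385}{2} \cdot 171 = \frac{749835}{2}$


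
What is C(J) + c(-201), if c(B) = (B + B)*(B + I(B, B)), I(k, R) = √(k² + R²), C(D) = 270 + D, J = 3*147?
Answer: 81513 - 80802*√2 ≈ -32758.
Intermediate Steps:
J = 441
I(k, R) = √(R² + k²)
c(B) = 2*B*(B + √2*√(B²)) (c(B) = (B + B)*(B + √(B² + B²)) = (2*B)*(B + √(2*B²)) = (2*B)*(B + √2*√(B²)) = 2*B*(B + √2*√(B²)))
C(J) + c(-201) = (270 + 441) + 2*(-201)*(-201 + √2*√((-201)²)) = 711 + 2*(-201)*(-201 + √2*√40401) = 711 + 2*(-201)*(-201 + √2*201) = 711 + 2*(-201)*(-201 + 201*√2) = 711 + (80802 - 80802*√2) = 81513 - 80802*√2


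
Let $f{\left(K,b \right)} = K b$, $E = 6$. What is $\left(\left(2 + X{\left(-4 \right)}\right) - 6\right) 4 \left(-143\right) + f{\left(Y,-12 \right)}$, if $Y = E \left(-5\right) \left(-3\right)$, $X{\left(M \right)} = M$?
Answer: $3496$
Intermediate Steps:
$Y = 90$ ($Y = 6 \left(-5\right) \left(-3\right) = \left(-30\right) \left(-3\right) = 90$)
$\left(\left(2 + X{\left(-4 \right)}\right) - 6\right) 4 \left(-143\right) + f{\left(Y,-12 \right)} = \left(\left(2 - 4\right) - 6\right) 4 \left(-143\right) + 90 \left(-12\right) = \left(-2 - 6\right) 4 \left(-143\right) - 1080 = \left(-8\right) 4 \left(-143\right) - 1080 = \left(-32\right) \left(-143\right) - 1080 = 4576 - 1080 = 3496$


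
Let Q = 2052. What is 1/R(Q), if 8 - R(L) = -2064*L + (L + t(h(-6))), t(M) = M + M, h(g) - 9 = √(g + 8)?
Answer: 2116633/8960270513374 + √2/8960270513374 ≈ 2.3622e-7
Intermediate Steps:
h(g) = 9 + √(8 + g) (h(g) = 9 + √(g + 8) = 9 + √(8 + g))
t(M) = 2*M
R(L) = -10 - 2*√2 + 2063*L (R(L) = 8 - (-2064*L + (L + 2*(9 + √(8 - 6)))) = 8 - (-2064*L + (L + 2*(9 + √2))) = 8 - (-2064*L + (L + (18 + 2*√2))) = 8 - (-2064*L + (18 + L + 2*√2)) = 8 - (18 - 2063*L + 2*√2) = 8 + (-18 - 2*√2 + 2063*L) = -10 - 2*√2 + 2063*L)
1/R(Q) = 1/(-10 - 2*√2 + 2063*2052) = 1/(-10 - 2*√2 + 4233276) = 1/(4233266 - 2*√2)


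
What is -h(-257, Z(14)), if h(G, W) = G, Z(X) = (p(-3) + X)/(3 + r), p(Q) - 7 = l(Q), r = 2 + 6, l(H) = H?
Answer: 257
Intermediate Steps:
r = 8
p(Q) = 7 + Q
Z(X) = 4/11 + X/11 (Z(X) = ((7 - 3) + X)/(3 + 8) = (4 + X)/11 = (4 + X)*(1/11) = 4/11 + X/11)
-h(-257, Z(14)) = -1*(-257) = 257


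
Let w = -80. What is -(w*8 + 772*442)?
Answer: -340584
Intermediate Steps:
-(w*8 + 772*442) = -(-80*8 + 772*442) = -(-640 + 341224) = -1*340584 = -340584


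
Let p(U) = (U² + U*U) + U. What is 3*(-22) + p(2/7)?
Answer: -3212/49 ≈ -65.551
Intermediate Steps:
p(U) = U + 2*U² (p(U) = (U² + U²) + U = 2*U² + U = U + 2*U²)
3*(-22) + p(2/7) = 3*(-22) + (2/7)*(1 + 2*(2/7)) = -66 + (2*(⅐))*(1 + 2*(2*(⅐))) = -66 + 2*(1 + 2*(2/7))/7 = -66 + 2*(1 + 4/7)/7 = -66 + (2/7)*(11/7) = -66 + 22/49 = -3212/49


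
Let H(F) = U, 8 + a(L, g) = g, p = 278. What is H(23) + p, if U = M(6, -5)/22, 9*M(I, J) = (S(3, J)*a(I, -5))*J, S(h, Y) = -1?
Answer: 54979/198 ≈ 277.67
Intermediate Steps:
a(L, g) = -8 + g
M(I, J) = 13*J/9 (M(I, J) = ((-(-8 - 5))*J)/9 = ((-1*(-13))*J)/9 = (13*J)/9 = 13*J/9)
U = -65/198 (U = ((13/9)*(-5))/22 = -65/9*1/22 = -65/198 ≈ -0.32828)
H(F) = -65/198
H(23) + p = -65/198 + 278 = 54979/198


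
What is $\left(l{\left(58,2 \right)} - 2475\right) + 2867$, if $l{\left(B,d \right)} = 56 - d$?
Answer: $446$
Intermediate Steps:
$\left(l{\left(58,2 \right)} - 2475\right) + 2867 = \left(\left(56 - 2\right) - 2475\right) + 2867 = \left(54 - 2475\right) + 2867 = -2421 + 2867 = 446$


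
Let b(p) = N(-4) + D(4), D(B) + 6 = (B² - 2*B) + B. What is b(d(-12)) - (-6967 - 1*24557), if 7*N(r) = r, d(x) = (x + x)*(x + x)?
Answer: 220706/7 ≈ 31529.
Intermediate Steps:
d(x) = 4*x² (d(x) = (2*x)*(2*x) = 4*x²)
D(B) = -6 + B² - B (D(B) = -6 + ((B² - 2*B) + B) = -6 + (B² - B) = -6 + B² - B)
N(r) = r/7
b(p) = 38/7 (b(p) = (⅐)*(-4) + (-6 + 4² - 1*4) = -4/7 + (-6 + 16 - 4) = -4/7 + 6 = 38/7)
b(d(-12)) - (-6967 - 1*24557) = 38/7 - (-6967 - 1*24557) = 38/7 - (-6967 - 24557) = 38/7 - 1*(-31524) = 38/7 + 31524 = 220706/7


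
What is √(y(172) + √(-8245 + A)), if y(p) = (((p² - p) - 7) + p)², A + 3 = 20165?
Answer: √(874798929 + √11917) ≈ 29577.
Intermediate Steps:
A = 20162 (A = -3 + 20165 = 20162)
y(p) = (-7 + p²)² (y(p) = ((-7 + p² - p) + p)² = (-7 + p²)²)
√(y(172) + √(-8245 + A)) = √((-7 + 172²)² + √(-8245 + 20162)) = √((-7 + 29584)² + √11917) = √(29577² + √11917) = √(874798929 + √11917)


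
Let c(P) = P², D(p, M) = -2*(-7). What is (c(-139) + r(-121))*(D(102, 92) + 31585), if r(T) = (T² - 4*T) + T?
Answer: 1084635675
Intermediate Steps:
D(p, M) = 14
r(T) = T² - 3*T
(c(-139) + r(-121))*(D(102, 92) + 31585) = ((-139)² - 121*(-3 - 121))*(14 + 31585) = (19321 - 121*(-124))*31599 = (19321 + 15004)*31599 = 34325*31599 = 1084635675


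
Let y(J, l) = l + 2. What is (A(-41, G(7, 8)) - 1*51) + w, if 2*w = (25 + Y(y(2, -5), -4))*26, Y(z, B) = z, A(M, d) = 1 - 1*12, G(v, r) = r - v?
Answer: 224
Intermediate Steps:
y(J, l) = 2 + l
A(M, d) = -11 (A(M, d) = 1 - 12 = -11)
w = 286 (w = ((25 + (2 - 5))*26)/2 = ((25 - 3)*26)/2 = (22*26)/2 = (½)*572 = 286)
(A(-41, G(7, 8)) - 1*51) + w = (-11 - 1*51) + 286 = (-11 - 51) + 286 = -62 + 286 = 224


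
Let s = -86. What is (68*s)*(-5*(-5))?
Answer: -146200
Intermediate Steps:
(68*s)*(-5*(-5)) = (68*(-86))*(-5*(-5)) = -5848*25 = -146200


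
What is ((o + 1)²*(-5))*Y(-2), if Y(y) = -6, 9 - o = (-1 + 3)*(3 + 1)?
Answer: 120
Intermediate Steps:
o = 1 (o = 9 - (-1 + 3)*(3 + 1) = 9 - 2*4 = 9 - 1*8 = 9 - 8 = 1)
((o + 1)²*(-5))*Y(-2) = ((1 + 1)²*(-5))*(-6) = (2²*(-5))*(-6) = (4*(-5))*(-6) = -20*(-6) = 120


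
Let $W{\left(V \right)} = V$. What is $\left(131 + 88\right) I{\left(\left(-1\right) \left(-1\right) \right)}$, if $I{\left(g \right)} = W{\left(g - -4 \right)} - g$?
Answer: $876$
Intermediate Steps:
$I{\left(g \right)} = 4$ ($I{\left(g \right)} = \left(g - -4\right) - g = \left(g + 4\right) - g = \left(4 + g\right) - g = 4$)
$\left(131 + 88\right) I{\left(\left(-1\right) \left(-1\right) \right)} = \left(131 + 88\right) 4 = 219 \cdot 4 = 876$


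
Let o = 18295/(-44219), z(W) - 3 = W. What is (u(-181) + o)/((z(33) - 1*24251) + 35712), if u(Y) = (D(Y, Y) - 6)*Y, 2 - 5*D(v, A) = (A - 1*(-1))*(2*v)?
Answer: 521741127657/2541929215 ≈ 205.25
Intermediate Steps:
z(W) = 3 + W
D(v, A) = ⅖ - 2*v*(1 + A)/5 (D(v, A) = ⅖ - (A - 1*(-1))*2*v/5 = ⅖ - (A + 1)*2*v/5 = ⅖ - (1 + A)*2*v/5 = ⅖ - 2*v*(1 + A)/5)
o = -18295/44219 (o = 18295*(-1/44219) = -18295/44219 ≈ -0.41374)
u(Y) = Y*(-28/5 - 2*Y/5 - 2*Y²/5) (u(Y) = ((⅖ - 2*Y/5 - 2*Y*Y/5) - 6)*Y = ((⅖ - 2*Y/5 - 2*Y²/5) - 6)*Y = (-28/5 - 2*Y/5 - 2*Y²/5)*Y = Y*(-28/5 - 2*Y/5 - 2*Y²/5))
(u(-181) + o)/((z(33) - 1*24251) + 35712) = (-⅖*(-181)*(14 - 181 + (-181)²) - 18295/44219)/(((3 + 33) - 1*24251) + 35712) = (-⅖*(-181)*(14 - 181 + 32761) - 18295/44219)/((36 - 24251) + 35712) = (-⅖*(-181)*32594 - 18295/44219)/(-24215 + 35712) = (11799028/5 - 18295/44219)/11497 = (521741127657/221095)*(1/11497) = 521741127657/2541929215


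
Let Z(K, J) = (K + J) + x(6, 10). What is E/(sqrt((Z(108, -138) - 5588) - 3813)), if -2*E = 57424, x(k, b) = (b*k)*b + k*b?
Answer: 28712*I*sqrt(179)/1253 ≈ 306.58*I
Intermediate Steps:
x(k, b) = b*k + k*b**2 (x(k, b) = k*b**2 + b*k = b*k + k*b**2)
E = -28712 (E = -1/2*57424 = -28712)
Z(K, J) = 660 + J + K (Z(K, J) = (K + J) + 10*6*(1 + 10) = (J + K) + 10*6*11 = (J + K) + 660 = 660 + J + K)
E/(sqrt((Z(108, -138) - 5588) - 3813)) = -28712/sqrt(((660 - 138 + 108) - 5588) - 3813) = -28712/sqrt((630 - 5588) - 3813) = -28712/sqrt(-4958 - 3813) = -28712*(-I*sqrt(179)/1253) = -(-28712)*I*sqrt(179)/1253 = 28712*I*sqrt(179)/1253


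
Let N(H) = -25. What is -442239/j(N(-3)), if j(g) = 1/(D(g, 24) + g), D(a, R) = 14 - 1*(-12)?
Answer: -442239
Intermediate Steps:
D(a, R) = 26 (D(a, R) = 14 + 12 = 26)
j(g) = 1/(26 + g)
-442239/j(N(-3)) = -442239/(1/(26 - 25)) = -442239/(1/1) = -442239/1 = -442239*1 = -442239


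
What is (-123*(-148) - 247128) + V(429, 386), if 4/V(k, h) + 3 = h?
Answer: -87677888/383 ≈ -2.2892e+5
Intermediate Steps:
V(k, h) = 4/(-3 + h)
(-123*(-148) - 247128) + V(429, 386) = (-123*(-148) - 247128) + 4/(-3 + 386) = (18204 - 247128) + 4/383 = -228924 + 4*(1/383) = -228924 + 4/383 = -87677888/383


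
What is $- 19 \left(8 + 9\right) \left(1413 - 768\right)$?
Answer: $-208335$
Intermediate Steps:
$- 19 \left(8 + 9\right) \left(1413 - 768\right) = \left(-19\right) 17 \cdot 645 = \left(-323\right) 645 = -208335$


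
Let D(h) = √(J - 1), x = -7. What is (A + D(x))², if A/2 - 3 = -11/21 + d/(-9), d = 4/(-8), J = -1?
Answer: 93823/3969 + 638*I*√2/63 ≈ 23.639 + 14.322*I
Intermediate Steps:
d = -½ (d = 4*(-⅛) = -½ ≈ -0.50000)
A = 319/63 (A = 6 + 2*(-11/21 - ½/(-9)) = 6 + 2*(-11*1/21 - ½*(-⅑)) = 6 + 2*(-11/21 + 1/18) = 6 + 2*(-59/126) = 6 - 59/63 = 319/63 ≈ 5.0635)
D(h) = I*√2 (D(h) = √(-1 - 1) = √(-2) = I*√2)
(A + D(x))² = (319/63 + I*√2)²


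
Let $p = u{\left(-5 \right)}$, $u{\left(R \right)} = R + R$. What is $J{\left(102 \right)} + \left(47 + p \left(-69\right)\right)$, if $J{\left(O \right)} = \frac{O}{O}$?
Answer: $738$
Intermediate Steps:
$u{\left(R \right)} = 2 R$
$p = -10$ ($p = 2 \left(-5\right) = -10$)
$J{\left(O \right)} = 1$
$J{\left(102 \right)} + \left(47 + p \left(-69\right)\right) = 1 + \left(47 - -690\right) = 1 + \left(47 + 690\right) = 1 + 737 = 738$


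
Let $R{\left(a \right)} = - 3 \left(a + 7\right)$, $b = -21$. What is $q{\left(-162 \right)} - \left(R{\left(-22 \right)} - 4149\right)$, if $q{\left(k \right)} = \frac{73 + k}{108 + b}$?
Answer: $\frac{356959}{87} \approx 4103.0$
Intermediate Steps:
$q{\left(k \right)} = \frac{73}{87} + \frac{k}{87}$ ($q{\left(k \right)} = \frac{73 + k}{108 - 21} = \frac{73 + k}{87} = \left(73 + k\right) \frac{1}{87} = \frac{73}{87} + \frac{k}{87}$)
$R{\left(a \right)} = -21 - 3 a$ ($R{\left(a \right)} = - 3 \left(7 + a\right) = -21 - 3 a$)
$q{\left(-162 \right)} - \left(R{\left(-22 \right)} - 4149\right) = \left(\frac{73}{87} + \frac{1}{87} \left(-162\right)\right) - \left(\left(-21 - -66\right) - 4149\right) = \left(\frac{73}{87} - \frac{54}{29}\right) - \left(\left(-21 + 66\right) - 4149\right) = - \frac{89}{87} - \left(45 - 4149\right) = - \frac{89}{87} - -4104 = - \frac{89}{87} + 4104 = \frac{356959}{87}$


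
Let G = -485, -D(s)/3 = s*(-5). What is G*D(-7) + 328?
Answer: 51253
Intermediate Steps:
D(s) = 15*s (D(s) = -3*s*(-5) = -(-15)*s = 15*s)
G*D(-7) + 328 = -7275*(-7) + 328 = -485*(-105) + 328 = 50925 + 328 = 51253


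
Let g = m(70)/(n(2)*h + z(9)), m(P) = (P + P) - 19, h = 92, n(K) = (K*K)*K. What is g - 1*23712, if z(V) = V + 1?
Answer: -17689031/746 ≈ -23712.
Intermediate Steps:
n(K) = K**3 (n(K) = K**2*K = K**3)
z(V) = 1 + V
m(P) = -19 + 2*P (m(P) = 2*P - 19 = -19 + 2*P)
g = 121/746 (g = (-19 + 2*70)/(2**3*92 + (1 + 9)) = (-19 + 140)/(8*92 + 10) = 121/(736 + 10) = 121/746 ≈ 0.16220)
g - 1*23712 = 121/746 - 1*23712 = 121/746 - 23712 = -17689031/746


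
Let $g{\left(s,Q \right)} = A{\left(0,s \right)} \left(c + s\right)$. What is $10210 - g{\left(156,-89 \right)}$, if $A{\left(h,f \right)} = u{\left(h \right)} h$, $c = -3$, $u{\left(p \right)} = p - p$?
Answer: $10210$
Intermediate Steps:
$u{\left(p \right)} = 0$
$A{\left(h,f \right)} = 0$ ($A{\left(h,f \right)} = 0 h = 0$)
$g{\left(s,Q \right)} = 0$ ($g{\left(s,Q \right)} = 0 \left(-3 + s\right) = 0$)
$10210 - g{\left(156,-89 \right)} = 10210 - 0 = 10210 + 0 = 10210$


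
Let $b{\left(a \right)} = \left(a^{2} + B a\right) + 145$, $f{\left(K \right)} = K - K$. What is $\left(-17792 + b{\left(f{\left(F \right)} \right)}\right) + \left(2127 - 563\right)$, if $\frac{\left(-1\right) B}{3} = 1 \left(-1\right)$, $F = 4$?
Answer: $-16083$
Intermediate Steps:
$B = 3$ ($B = - 3 \cdot 1 \left(-1\right) = \left(-3\right) \left(-1\right) = 3$)
$f{\left(K \right)} = 0$
$b{\left(a \right)} = 145 + a^{2} + 3 a$ ($b{\left(a \right)} = \left(a^{2} + 3 a\right) + 145 = 145 + a^{2} + 3 a$)
$\left(-17792 + b{\left(f{\left(F \right)} \right)}\right) + \left(2127 - 563\right) = \left(-17792 + \left(145 + 0^{2} + 3 \cdot 0\right)\right) + \left(2127 - 563\right) = \left(-17792 + \left(145 + 0 + 0\right)\right) + \left(2127 - 563\right) = \left(-17792 + 145\right) + 1564 = -17647 + 1564 = -16083$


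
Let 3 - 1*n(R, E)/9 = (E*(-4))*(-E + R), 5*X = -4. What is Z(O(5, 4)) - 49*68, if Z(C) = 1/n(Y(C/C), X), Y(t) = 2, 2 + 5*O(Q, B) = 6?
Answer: -4468237/1341 ≈ -3332.0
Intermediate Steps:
O(Q, B) = ⅘ (O(Q, B) = -⅖ + (⅕)*6 = -⅖ + 6/5 = ⅘)
X = -⅘ (X = (⅕)*(-4) = -⅘ ≈ -0.80000)
n(R, E) = 27 + 36*E*(R - E) (n(R, E) = 27 - 9*E*(-4)*(-E + R) = 27 - 9*(-4*E)*(R - E) = 27 - (-36)*E*(R - E) = 27 + 36*E*(R - E))
Z(C) = -25/1341 (Z(C) = 1/(27 - 36*(-⅘)² + 36*(-⅘)*2) = 1/(27 - 36*16/25 - 288/5) = 1/(27 - 576/25 - 288/5) = 1/(-1341/25) = -25/1341)
Z(O(5, 4)) - 49*68 = -25/1341 - 49*68 = -25/1341 - 3332 = -4468237/1341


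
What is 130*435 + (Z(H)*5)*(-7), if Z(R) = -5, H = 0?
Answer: 56725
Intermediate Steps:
130*435 + (Z(H)*5)*(-7) = 130*435 - 5*5*(-7) = 56550 - 25*(-7) = 56550 + 175 = 56725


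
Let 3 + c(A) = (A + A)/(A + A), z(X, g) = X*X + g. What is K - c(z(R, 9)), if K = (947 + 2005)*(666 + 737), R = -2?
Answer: 4141658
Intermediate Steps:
z(X, g) = g + X² (z(X, g) = X² + g = g + X²)
K = 4141656 (K = 2952*1403 = 4141656)
c(A) = -2 (c(A) = -3 + (A + A)/(A + A) = -3 + (2*A)/((2*A)) = -3 + (2*A)*(1/(2*A)) = -3 + 1 = -2)
K - c(z(R, 9)) = 4141656 - 1*(-2) = 4141656 + 2 = 4141658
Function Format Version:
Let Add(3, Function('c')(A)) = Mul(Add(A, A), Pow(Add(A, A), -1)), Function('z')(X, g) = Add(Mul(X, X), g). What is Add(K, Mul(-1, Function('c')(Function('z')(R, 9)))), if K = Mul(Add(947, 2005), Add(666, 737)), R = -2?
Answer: 4141658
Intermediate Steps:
Function('z')(X, g) = Add(g, Pow(X, 2)) (Function('z')(X, g) = Add(Pow(X, 2), g) = Add(g, Pow(X, 2)))
K = 4141656 (K = Mul(2952, 1403) = 4141656)
Function('c')(A) = -2 (Function('c')(A) = Add(-3, Mul(Add(A, A), Pow(Add(A, A), -1))) = Add(-3, Mul(Mul(2, A), Pow(Mul(2, A), -1))) = Add(-3, Mul(Mul(2, A), Mul(Rational(1, 2), Pow(A, -1)))) = Add(-3, 1) = -2)
Add(K, Mul(-1, Function('c')(Function('z')(R, 9)))) = Add(4141656, Mul(-1, -2)) = Add(4141656, 2) = 4141658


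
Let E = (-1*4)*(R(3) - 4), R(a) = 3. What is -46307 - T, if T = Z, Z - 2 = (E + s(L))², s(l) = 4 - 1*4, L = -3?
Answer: -46325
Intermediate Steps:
E = 4 (E = (-1*4)*(3 - 4) = -4*(-1) = 4)
s(l) = 0 (s(l) = 4 - 4 = 0)
Z = 18 (Z = 2 + (4 + 0)² = 2 + 4² = 2 + 16 = 18)
T = 18
-46307 - T = -46307 - 1*18 = -46307 - 18 = -46325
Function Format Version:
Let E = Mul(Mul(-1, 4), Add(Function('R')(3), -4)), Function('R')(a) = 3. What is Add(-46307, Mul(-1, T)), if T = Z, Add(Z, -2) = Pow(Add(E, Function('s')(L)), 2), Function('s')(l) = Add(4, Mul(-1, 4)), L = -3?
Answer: -46325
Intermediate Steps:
E = 4 (E = Mul(Mul(-1, 4), Add(3, -4)) = Mul(-4, -1) = 4)
Function('s')(l) = 0 (Function('s')(l) = Add(4, -4) = 0)
Z = 18 (Z = Add(2, Pow(Add(4, 0), 2)) = Add(2, Pow(4, 2)) = Add(2, 16) = 18)
T = 18
Add(-46307, Mul(-1, T)) = Add(-46307, Mul(-1, 18)) = Add(-46307, -18) = -46325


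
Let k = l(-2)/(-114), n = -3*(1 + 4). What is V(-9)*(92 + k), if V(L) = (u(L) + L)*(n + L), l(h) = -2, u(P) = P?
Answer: 755280/19 ≈ 39752.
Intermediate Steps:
n = -15 (n = -3*5 = -15)
V(L) = 2*L*(-15 + L) (V(L) = (L + L)*(-15 + L) = (2*L)*(-15 + L) = 2*L*(-15 + L))
k = 1/57 (k = -2/(-114) = -2*(-1/114) = 1/57 ≈ 0.017544)
V(-9)*(92 + k) = (2*(-9)*(-15 - 9))*(92 + 1/57) = (2*(-9)*(-24))*(5245/57) = 432*(5245/57) = 755280/19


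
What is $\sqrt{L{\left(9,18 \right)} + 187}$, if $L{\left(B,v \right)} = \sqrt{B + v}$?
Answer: $\sqrt{187 + 3 \sqrt{3}} \approx 13.863$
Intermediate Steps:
$\sqrt{L{\left(9,18 \right)} + 187} = \sqrt{\sqrt{9 + 18} + 187} = \sqrt{\sqrt{27} + 187} = \sqrt{3 \sqrt{3} + 187} = \sqrt{187 + 3 \sqrt{3}}$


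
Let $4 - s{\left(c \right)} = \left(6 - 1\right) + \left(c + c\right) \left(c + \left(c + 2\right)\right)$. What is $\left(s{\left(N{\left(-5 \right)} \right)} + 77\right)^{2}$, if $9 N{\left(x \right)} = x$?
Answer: $\frac{38887696}{6561} \approx 5927.1$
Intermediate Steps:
$N{\left(x \right)} = \frac{x}{9}$
$s{\left(c \right)} = -1 - 2 c \left(2 + 2 c\right)$ ($s{\left(c \right)} = 4 - \left(\left(6 - 1\right) + \left(c + c\right) \left(c + \left(c + 2\right)\right)\right) = 4 - \left(5 + 2 c \left(c + \left(2 + c\right)\right)\right) = 4 - \left(5 + 2 c \left(2 + 2 c\right)\right) = -1 - 2 c \left(2 + 2 c\right)$)
$\left(s{\left(N{\left(-5 \right)} \right)} + 77\right)^{2} = \left(\left(-1 - 4 \cdot \frac{1}{9} \left(-5\right) - 4 \left(\frac{1}{9} \left(-5\right)\right)^{2}\right) + 77\right)^{2} = \left(\left(-1 - - \frac{20}{9} - 4 \left(- \frac{5}{9}\right)^{2}\right) + 77\right)^{2} = \left(\left(-1 + \frac{20}{9} - \frac{100}{81}\right) + 77\right)^{2} = \left(- \frac{1}{81} + 77\right)^{2} = \left(\frac{6236}{81}\right)^{2} = \frac{38887696}{6561}$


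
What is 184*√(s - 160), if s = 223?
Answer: 552*√7 ≈ 1460.5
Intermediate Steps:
184*√(s - 160) = 184*√(223 - 160) = 184*√63 = 184*(3*√7) = 552*√7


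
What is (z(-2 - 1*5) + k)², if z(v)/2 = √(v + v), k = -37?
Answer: 1313 - 148*I*√14 ≈ 1313.0 - 553.77*I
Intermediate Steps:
z(v) = 2*√2*√v (z(v) = 2*√(v + v) = 2*√(2*v) = 2*(√2*√v) = 2*√2*√v)
(z(-2 - 1*5) + k)² = (2*√2*√(-2 - 1*5) - 37)² = (2*√2*√(-2 - 5) - 37)² = (2*√2*√(-7) - 37)² = (2*√2*(I*√7) - 37)² = (2*I*√14 - 37)² = (-37 + 2*I*√14)²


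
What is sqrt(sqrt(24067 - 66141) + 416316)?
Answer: sqrt(416316 + I*sqrt(42074)) ≈ 645.23 + 0.159*I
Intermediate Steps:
sqrt(sqrt(24067 - 66141) + 416316) = sqrt(sqrt(-42074) + 416316) = sqrt(I*sqrt(42074) + 416316) = sqrt(416316 + I*sqrt(42074))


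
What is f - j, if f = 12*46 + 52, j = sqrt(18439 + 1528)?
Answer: 604 - sqrt(19967) ≈ 462.70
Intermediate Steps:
j = sqrt(19967) ≈ 141.30
f = 604 (f = 552 + 52 = 604)
f - j = 604 - sqrt(19967)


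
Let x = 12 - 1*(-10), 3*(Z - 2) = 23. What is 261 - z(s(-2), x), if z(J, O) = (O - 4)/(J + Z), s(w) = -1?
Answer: 3366/13 ≈ 258.92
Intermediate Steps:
Z = 29/3 (Z = 2 + (⅓)*23 = 2 + 23/3 = 29/3 ≈ 9.6667)
x = 22 (x = 12 + 10 = 22)
z(J, O) = (-4 + O)/(29/3 + J) (z(J, O) = (O - 4)/(J + 29/3) = (-4 + O)/(29/3 + J))
261 - z(s(-2), x) = 261 - 3*(-4 + 22)/(29 + 3*(-1)) = 261 - 3*18/(29 - 3) = 261 - 3*18/26 = 261 - 1*27/13 = 261 - 27/13 = 3366/13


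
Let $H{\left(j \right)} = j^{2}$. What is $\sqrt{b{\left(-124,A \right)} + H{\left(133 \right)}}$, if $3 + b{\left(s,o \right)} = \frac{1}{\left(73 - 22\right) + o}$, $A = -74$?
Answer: $\frac{\sqrt{9355871}}{23} \approx 132.99$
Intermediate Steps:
$b{\left(s,o \right)} = -3 + \frac{1}{51 + o}$ ($b{\left(s,o \right)} = -3 + \frac{1}{\left(73 - 22\right) + o} = -3 + \frac{1}{51 + o}$)
$\sqrt{b{\left(-124,A \right)} + H{\left(133 \right)}} = \sqrt{\frac{-152 - -222}{51 - 74} + 133^{2}} = \sqrt{\frac{-152 + 222}{-23} + 17689} = \sqrt{\left(- \frac{1}{23}\right) 70 + 17689} = \sqrt{- \frac{70}{23} + 17689} = \sqrt{\frac{406777}{23}} = \frac{\sqrt{9355871}}{23}$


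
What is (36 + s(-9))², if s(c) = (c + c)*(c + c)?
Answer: 129600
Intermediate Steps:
s(c) = 4*c² (s(c) = (2*c)*(2*c) = 4*c²)
(36 + s(-9))² = (36 + 4*(-9)²)² = (36 + 4*81)² = (36 + 324)² = 360² = 129600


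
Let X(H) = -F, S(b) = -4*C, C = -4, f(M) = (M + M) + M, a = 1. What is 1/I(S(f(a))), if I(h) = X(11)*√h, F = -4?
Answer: 1/16 ≈ 0.062500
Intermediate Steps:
f(M) = 3*M (f(M) = 2*M + M = 3*M)
S(b) = 16 (S(b) = -4*(-4) = 16)
X(H) = 4 (X(H) = -1*(-4) = 4)
I(h) = 4*√h
1/I(S(f(a))) = 1/(4*√16) = 1/(4*4) = 1/16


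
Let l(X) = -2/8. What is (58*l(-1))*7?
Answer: -203/2 ≈ -101.50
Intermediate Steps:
l(X) = -1/4 (l(X) = -2*1/8 = -1/4)
(58*l(-1))*7 = (58*(-1/4))*7 = -29/2*7 = -203/2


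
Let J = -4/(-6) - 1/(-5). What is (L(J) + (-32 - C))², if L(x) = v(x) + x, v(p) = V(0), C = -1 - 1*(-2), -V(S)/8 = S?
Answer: 232324/225 ≈ 1032.6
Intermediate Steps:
V(S) = -8*S
C = 1 (C = -1 + 2 = 1)
v(p) = 0 (v(p) = -8*0 = 0)
J = 13/15 (J = -4*(-⅙) - 1*(-⅕) = ⅔ + ⅕ = 13/15 ≈ 0.86667)
L(x) = x (L(x) = 0 + x = x)
(L(J) + (-32 - C))² = (13/15 + (-32 - 1*1))² = (13/15 + (-32 - 1))² = (13/15 - 33)² = (-482/15)² = 232324/225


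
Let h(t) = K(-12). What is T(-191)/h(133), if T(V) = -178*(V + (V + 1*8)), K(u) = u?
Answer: -16643/3 ≈ -5547.7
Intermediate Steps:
h(t) = -12
T(V) = -1424 - 356*V (T(V) = -178*(V + (V + 8)) = -178*(V + (8 + V)) = -178*(8 + 2*V) = -1424 - 356*V)
T(-191)/h(133) = (-1424 - 356*(-191))/(-12) = (-1424 + 67996)*(-1/12) = 66572*(-1/12) = -16643/3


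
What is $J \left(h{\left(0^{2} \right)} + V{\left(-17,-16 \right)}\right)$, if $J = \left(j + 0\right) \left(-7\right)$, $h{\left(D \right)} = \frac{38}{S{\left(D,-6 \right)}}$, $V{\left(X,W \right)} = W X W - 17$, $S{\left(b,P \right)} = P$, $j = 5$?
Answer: $\frac{459410}{3} \approx 1.5314 \cdot 10^{5}$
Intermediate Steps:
$V{\left(X,W \right)} = -17 + X W^{2}$ ($V{\left(X,W \right)} = X W^{2} - 17 = -17 + X W^{2}$)
$h{\left(D \right)} = - \frac{19}{3}$ ($h{\left(D \right)} = \frac{38}{-6} = 38 \left(- \frac{1}{6}\right) = - \frac{19}{3}$)
$J = -35$ ($J = \left(5 + 0\right) \left(-7\right) = 5 \left(-7\right) = -35$)
$J \left(h{\left(0^{2} \right)} + V{\left(-17,-16 \right)}\right) = - 35 \left(- \frac{19}{3} - \left(17 + 17 \left(-16\right)^{2}\right)\right) = - 35 \left(- \frac{19}{3} - 4369\right) = \left(-35\right) \left(- \frac{13126}{3}\right) = \frac{459410}{3}$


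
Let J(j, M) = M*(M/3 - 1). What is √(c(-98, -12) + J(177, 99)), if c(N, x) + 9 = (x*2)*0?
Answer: 9*√39 ≈ 56.205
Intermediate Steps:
c(N, x) = -9 (c(N, x) = -9 + (x*2)*0 = -9 + (2*x)*0 = -9 + 0 = -9)
J(j, M) = M*(-1 + M/3) (J(j, M) = M*(M*(⅓) - 1) = M*(M/3 - 1) = M*(-1 + M/3))
√(c(-98, -12) + J(177, 99)) = √(-9 + (⅓)*99*(-3 + 99)) = √(-9 + (⅓)*99*96) = √(-9 + 3168) = √3159 = 9*√39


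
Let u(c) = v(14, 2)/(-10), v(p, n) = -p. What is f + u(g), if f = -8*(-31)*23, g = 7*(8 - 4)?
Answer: 28527/5 ≈ 5705.4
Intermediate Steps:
g = 28 (g = 7*4 = 28)
u(c) = 7/5 (u(c) = -1*14/(-10) = -14*(-⅒) = 7/5)
f = 5704 (f = 248*23 = 5704)
f + u(g) = 5704 + 7/5 = 28527/5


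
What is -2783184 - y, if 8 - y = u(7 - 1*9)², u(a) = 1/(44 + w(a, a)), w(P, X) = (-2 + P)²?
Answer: -10019491199/3600 ≈ -2.7832e+6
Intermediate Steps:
u(a) = 1/(44 + (-2 + a)²)
y = 28799/3600 (y = 8 - (1/(44 + (-2 + (7 - 1*9))²))² = 8 - (1/(44 + (-2 + (7 - 9))²))² = 8 - (1/(44 + (-2 - 2)²))² = 8 - (1/(44 + (-4)²))² = 8 - (1/(44 + 16))² = 8 - (1/60)² = 8 - 1*1/3600 = 8 - 1/3600 = 28799/3600 ≈ 7.9997)
-2783184 - y = -2783184 - 1*28799/3600 = -2783184 - 28799/3600 = -10019491199/3600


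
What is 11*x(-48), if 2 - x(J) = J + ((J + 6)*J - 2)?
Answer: -21604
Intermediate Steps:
x(J) = 4 - J - J*(6 + J) (x(J) = 2 - (J + ((J + 6)*J - 2)) = 2 - (J + ((6 + J)*J - 2)) = 2 - (J + (J*(6 + J) - 2)) = 2 - (J + (-2 + J*(6 + J))) = 2 - (-2 + J + J*(6 + J)) = 2 + (2 - J - J*(6 + J)) = 4 - J - J*(6 + J))
11*x(-48) = 11*(4 - 1*(-48)² - 7*(-48)) = 11*(4 - 1*2304 + 336) = 11*(4 - 2304 + 336) = 11*(-1964) = -21604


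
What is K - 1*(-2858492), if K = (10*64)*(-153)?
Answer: 2760572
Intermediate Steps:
K = -97920 (K = 640*(-153) = -97920)
K - 1*(-2858492) = -97920 - 1*(-2858492) = -97920 + 2858492 = 2760572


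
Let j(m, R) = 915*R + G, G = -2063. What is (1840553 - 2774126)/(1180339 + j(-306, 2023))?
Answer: -933573/3029321 ≈ -0.30818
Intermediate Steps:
j(m, R) = -2063 + 915*R (j(m, R) = 915*R - 2063 = -2063 + 915*R)
(1840553 - 2774126)/(1180339 + j(-306, 2023)) = (1840553 - 2774126)/(1180339 + (-2063 + 915*2023)) = -933573/(1180339 + (-2063 + 1851045)) = -933573/(1180339 + 1848982) = -933573/3029321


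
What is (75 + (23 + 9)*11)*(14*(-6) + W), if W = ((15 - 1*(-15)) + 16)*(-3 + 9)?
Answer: 81984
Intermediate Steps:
W = 276 (W = ((15 + 15) + 16)*6 = (30 + 16)*6 = 46*6 = 276)
(75 + (23 + 9)*11)*(14*(-6) + W) = (75 + (23 + 9)*11)*(14*(-6) + 276) = (75 + 32*11)*(-84 + 276) = (75 + 352)*192 = 427*192 = 81984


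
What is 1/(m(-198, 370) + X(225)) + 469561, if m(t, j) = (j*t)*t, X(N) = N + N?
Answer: 6811418996731/14505930 ≈ 4.6956e+5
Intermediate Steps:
X(N) = 2*N
m(t, j) = j*t²
1/(m(-198, 370) + X(225)) + 469561 = 1/(370*(-198)² + 2*225) + 469561 = 1/(370*39204 + 450) + 469561 = 1/(14505480 + 450) + 469561 = 1/14505930 + 469561 = 6811418996731/14505930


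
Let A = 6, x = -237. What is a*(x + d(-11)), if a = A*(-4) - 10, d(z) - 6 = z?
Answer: 8228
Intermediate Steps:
d(z) = 6 + z
a = -34 (a = 6*(-4) - 10 = -24 - 10 = -34)
a*(x + d(-11)) = -34*(-237 + (6 - 11)) = -34*(-237 - 5) = -34*(-242) = 8228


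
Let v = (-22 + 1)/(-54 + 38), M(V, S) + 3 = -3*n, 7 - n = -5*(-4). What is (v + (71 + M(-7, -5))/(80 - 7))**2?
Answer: 10530025/1364224 ≈ 7.7187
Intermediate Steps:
n = -13 (n = 7 - (-5)*(-4) = 7 - 1*20 = 7 - 20 = -13)
M(V, S) = 36 (M(V, S) = -3 - 3*(-13) = -3 + 39 = 36)
v = 21/16 (v = -21/(-16) = -21*(-1/16) = 21/16 ≈ 1.3125)
(v + (71 + M(-7, -5))/(80 - 7))**2 = (21/16 + (71 + 36)/(80 - 7))**2 = (21/16 + 107/73)**2 = (3245/1168)**2 = 10530025/1364224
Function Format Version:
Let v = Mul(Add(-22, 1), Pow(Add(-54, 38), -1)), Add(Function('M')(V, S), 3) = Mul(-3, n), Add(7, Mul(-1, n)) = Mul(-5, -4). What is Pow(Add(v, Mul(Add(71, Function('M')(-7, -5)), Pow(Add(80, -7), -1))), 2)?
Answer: Rational(10530025, 1364224) ≈ 7.7187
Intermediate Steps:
n = -13 (n = Add(7, Mul(-1, Mul(-5, -4))) = Add(7, Mul(-1, 20)) = Add(7, -20) = -13)
Function('M')(V, S) = 36 (Function('M')(V, S) = Add(-3, Mul(-3, -13)) = Add(-3, 39) = 36)
v = Rational(21, 16) (v = Mul(-21, Pow(-16, -1)) = Mul(-21, Rational(-1, 16)) = Rational(21, 16) ≈ 1.3125)
Pow(Add(v, Mul(Add(71, Function('M')(-7, -5)), Pow(Add(80, -7), -1))), 2) = Pow(Add(Rational(21, 16), Mul(Add(71, 36), Pow(Add(80, -7), -1))), 2) = Pow(Add(Rational(21, 16), Mul(107, Pow(73, -1))), 2) = Pow(Add(Rational(21, 16), Mul(107, Rational(1, 73))), 2) = Pow(Add(Rational(21, 16), Rational(107, 73)), 2) = Pow(Rational(3245, 1168), 2) = Rational(10530025, 1364224)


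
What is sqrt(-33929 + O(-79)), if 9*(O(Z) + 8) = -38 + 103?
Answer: 14*I*sqrt(1558)/3 ≈ 184.2*I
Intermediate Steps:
O(Z) = -7/9 (O(Z) = -8 + (-38 + 103)/9 = -8 + (1/9)*65 = -8 + 65/9 = -7/9)
sqrt(-33929 + O(-79)) = sqrt(-33929 - 7/9) = sqrt(-305368/9) = 14*I*sqrt(1558)/3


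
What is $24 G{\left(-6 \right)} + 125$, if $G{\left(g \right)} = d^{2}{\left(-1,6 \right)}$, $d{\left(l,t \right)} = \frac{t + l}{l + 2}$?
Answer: $725$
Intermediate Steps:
$d{\left(l,t \right)} = \frac{l + t}{2 + l}$
$G{\left(g \right)} = 25$ ($G{\left(g \right)} = \left(\frac{-1 + 6}{2 - 1}\right)^{2} = \left(1^{-1} \cdot 5\right)^{2} = \left(1 \cdot 5\right)^{2} = 5^{2} = 25$)
$24 G{\left(-6 \right)} + 125 = 24 \cdot 25 + 125 = 600 + 125 = 725$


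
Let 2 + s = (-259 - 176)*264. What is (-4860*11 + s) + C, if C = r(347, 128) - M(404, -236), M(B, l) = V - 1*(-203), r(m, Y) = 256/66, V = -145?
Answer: -5555752/33 ≈ -1.6836e+5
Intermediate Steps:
r(m, Y) = 128/33 (r(m, Y) = 256*(1/66) = 128/33)
M(B, l) = 58 (M(B, l) = -145 - 1*(-203) = -145 + 203 = 58)
s = -114842 (s = -2 + (-259 - 176)*264 = -2 - 435*264 = -2 - 114840 = -114842)
C = -1786/33 (C = 128/33 - 1*58 = 128/33 - 58 = -1786/33 ≈ -54.121)
(-4860*11 + s) + C = (-4860*11 - 114842) - 1786/33 = (-53460 - 114842) - 1786/33 = -168302 - 1786/33 = -5555752/33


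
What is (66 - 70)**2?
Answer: 16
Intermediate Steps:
(66 - 70)**2 = (-4)**2 = 16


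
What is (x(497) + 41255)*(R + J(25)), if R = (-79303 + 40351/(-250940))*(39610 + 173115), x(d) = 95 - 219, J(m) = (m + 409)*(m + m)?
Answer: -34823917787465342945/50188 ≈ -6.9387e+14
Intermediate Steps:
J(m) = 2*m*(409 + m) (J(m) = (409 + m)*(2*m) = 2*m*(409 + m))
x(d) = -124
R = -846659759850195/50188 (R = (-79303 + 40351*(-1/250940))*212725 = (-79303 - 40351/250940)*212725 = -19900335171/250940*212725 = -846659759850195/50188 ≈ -1.6870e+10)
(x(497) + 41255)*(R + J(25)) = (-124 + 41255)*(-846659759850195/50188 + 2*25*(409 + 25)) = 41131*(-846659759850195/50188 + 2*25*434) = 41131*(-846659759850195/50188 + 21700) = 41131*(-846658670770595/50188) = -34823917787465342945/50188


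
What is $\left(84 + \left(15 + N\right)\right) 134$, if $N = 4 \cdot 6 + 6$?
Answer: $17286$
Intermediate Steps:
$N = 30$ ($N = 24 + 6 = 30$)
$\left(84 + \left(15 + N\right)\right) 134 = \left(84 + \left(15 + 30\right)\right) 134 = \left(84 + 45\right) 134 = 129 \cdot 134 = 17286$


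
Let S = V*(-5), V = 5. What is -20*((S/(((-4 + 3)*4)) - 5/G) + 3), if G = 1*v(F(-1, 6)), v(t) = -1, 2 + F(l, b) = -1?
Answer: -285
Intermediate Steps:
F(l, b) = -3 (F(l, b) = -2 - 1 = -3)
G = -1 (G = 1*(-1) = -1)
S = -25 (S = 5*(-5) = -25)
-20*((S/(((-4 + 3)*4)) - 5/G) + 3) = -20*((-25*1/(4*(-4 + 3)) - 5/(-1)) + 3) = -20*((-25/((-1*4)) - 5*(-1)) + 3) = -20*((-25/(-4) + 5) + 3) = -20*((-25*(-¼) + 5) + 3) = -20*((25/4 + 5) + 3) = -20*(45/4 + 3) = -20*57/4 = -285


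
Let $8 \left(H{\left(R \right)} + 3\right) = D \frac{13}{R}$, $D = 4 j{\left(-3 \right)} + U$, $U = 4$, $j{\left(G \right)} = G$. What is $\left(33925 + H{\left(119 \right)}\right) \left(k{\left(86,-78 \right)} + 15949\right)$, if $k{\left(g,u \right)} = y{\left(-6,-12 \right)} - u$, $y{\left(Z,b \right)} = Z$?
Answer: $\frac{64672050805}{119} \approx 5.4346 \cdot 10^{8}$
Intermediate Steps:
$D = -8$ ($D = 4 \left(-3\right) + 4 = -12 + 4 = -8$)
$k{\left(g,u \right)} = -6 - u$
$H{\left(R \right)} = -3 - \frac{13}{R}$ ($H{\left(R \right)} = -3 + \frac{\left(-8\right) \frac{13}{R}}{8} = -3 + \frac{\left(-104\right) \frac{1}{R}}{8} = -3 - \frac{13}{R}$)
$\left(33925 + H{\left(119 \right)}\right) \left(k{\left(86,-78 \right)} + 15949\right) = \left(33925 - \left(3 + \frac{13}{119}\right)\right) \left(\left(-6 - -78\right) + 15949\right) = \left(33925 - \frac{370}{119}\right) \left(\left(-6 + 78\right) + 15949\right) = \left(33925 - \frac{370}{119}\right) \left(72 + 15949\right) = \left(33925 - \frac{370}{119}\right) 16021 = \frac{4036705}{119} \cdot 16021 = \frac{64672050805}{119}$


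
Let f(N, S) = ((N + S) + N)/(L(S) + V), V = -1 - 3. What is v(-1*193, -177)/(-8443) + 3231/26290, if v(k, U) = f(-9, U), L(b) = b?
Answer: 4932432723/40175931070 ≈ 0.12277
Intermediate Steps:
V = -4
f(N, S) = (S + 2*N)/(-4 + S) (f(N, S) = ((N + S) + N)/(S - 4) = (S + 2*N)/(-4 + S))
v(k, U) = (-18 + U)/(-4 + U) (v(k, U) = (U + 2*(-9))/(-4 + U) = (U - 18)/(-4 + U) = (-18 + U)/(-4 + U))
v(-1*193, -177)/(-8443) + 3231/26290 = ((-18 - 177)/(-4 - 177))/(-8443) + 3231/26290 = (-195/(-181))*(-1/8443) + 3231*(1/26290) = -1/181*(-195)*(-1/8443) + 3231/26290 = (195/181)*(-1/8443) + 3231/26290 = -195/1528183 + 3231/26290 = 4932432723/40175931070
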